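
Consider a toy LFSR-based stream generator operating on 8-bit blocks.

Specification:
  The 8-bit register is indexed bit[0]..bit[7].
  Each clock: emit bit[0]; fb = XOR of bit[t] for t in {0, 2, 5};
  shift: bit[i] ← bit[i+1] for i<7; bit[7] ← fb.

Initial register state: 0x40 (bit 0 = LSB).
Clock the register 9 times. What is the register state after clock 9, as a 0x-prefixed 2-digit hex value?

reg_0 = 0x40
clock 1: out=0, reg = 0x20
clock 2: out=0, reg = 0x90
clock 3: out=0, reg = 0x48
clock 4: out=0, reg = 0x24
clock 5: out=0, reg = 0x12
clock 6: out=0, reg = 0x09
clock 7: out=1, reg = 0x84
clock 8: out=0, reg = 0xC2
clock 9: out=0, reg = 0x61

0x61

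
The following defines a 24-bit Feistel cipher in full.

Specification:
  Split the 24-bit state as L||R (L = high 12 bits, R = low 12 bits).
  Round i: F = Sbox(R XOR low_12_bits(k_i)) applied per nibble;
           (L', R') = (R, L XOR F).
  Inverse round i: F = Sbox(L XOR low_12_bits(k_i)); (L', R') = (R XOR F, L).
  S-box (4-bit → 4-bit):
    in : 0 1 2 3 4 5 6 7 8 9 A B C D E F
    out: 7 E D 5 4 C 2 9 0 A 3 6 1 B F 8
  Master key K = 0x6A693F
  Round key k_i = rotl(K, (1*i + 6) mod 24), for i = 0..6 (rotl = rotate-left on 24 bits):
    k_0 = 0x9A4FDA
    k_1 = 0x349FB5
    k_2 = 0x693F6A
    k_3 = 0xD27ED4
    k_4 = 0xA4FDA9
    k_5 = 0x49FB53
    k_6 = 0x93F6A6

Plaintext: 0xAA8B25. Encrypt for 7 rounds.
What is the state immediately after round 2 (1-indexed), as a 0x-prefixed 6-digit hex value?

0xE20589

s_0 = plaintext = 0xAA8B25
s_1 = Round(s_0, k_0) = 0xB25E20
s_2 = Round(s_1, k_1) = 0xE20589
s_3 = Round(s_2, k_2) = 0x589DD5
s_4 = Round(s_3, k_3) = 0xDD50F7
s_5 = Round(s_4, k_4) = 0x0F761A
s_6 = Round(s_5, k_5) = 0x61ABBD
s_7 = Round(s_6, k_6) = 0xBBDDFC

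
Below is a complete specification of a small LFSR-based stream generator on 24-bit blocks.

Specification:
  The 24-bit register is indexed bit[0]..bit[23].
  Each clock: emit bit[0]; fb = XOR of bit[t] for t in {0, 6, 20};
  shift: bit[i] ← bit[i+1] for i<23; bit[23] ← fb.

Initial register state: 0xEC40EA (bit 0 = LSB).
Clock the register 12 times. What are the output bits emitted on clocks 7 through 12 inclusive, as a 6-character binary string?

110000

reg_0 = 0xEC40EA
clock 1: out=0, reg = 0xF62075
clock 2: out=1, reg = 0xFB103A
clock 3: out=0, reg = 0xFD881D
clock 4: out=1, reg = 0x7EC40E
clock 5: out=0, reg = 0xBF6207
clock 6: out=1, reg = 0x5FB103
clock 7: out=1, reg = 0x2FD881
clock 8: out=1, reg = 0x97EC40
clock 9: out=0, reg = 0x4BF620
clock 10: out=0, reg = 0x25FB10
clock 11: out=0, reg = 0x12FD88
clock 12: out=0, reg = 0x897EC4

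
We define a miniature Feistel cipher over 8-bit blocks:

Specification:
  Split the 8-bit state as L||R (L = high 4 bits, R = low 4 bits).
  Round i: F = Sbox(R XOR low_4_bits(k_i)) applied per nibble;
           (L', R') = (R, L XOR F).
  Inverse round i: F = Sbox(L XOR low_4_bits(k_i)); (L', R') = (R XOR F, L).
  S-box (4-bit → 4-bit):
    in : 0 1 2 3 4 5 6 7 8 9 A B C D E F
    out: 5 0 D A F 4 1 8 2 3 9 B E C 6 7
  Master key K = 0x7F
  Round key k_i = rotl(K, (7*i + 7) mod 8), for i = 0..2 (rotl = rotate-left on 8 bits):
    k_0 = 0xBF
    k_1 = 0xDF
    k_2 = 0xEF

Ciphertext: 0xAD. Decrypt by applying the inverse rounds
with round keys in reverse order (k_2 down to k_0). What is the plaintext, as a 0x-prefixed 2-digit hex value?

0x6B

s_0 = ciphertext = 0xAD
s_1 = InvRound(s_0, k_2) = 0x9A
s_2 = InvRound(s_1, k_1) = 0xB9
s_3 = InvRound(s_2, k_0) = 0x6B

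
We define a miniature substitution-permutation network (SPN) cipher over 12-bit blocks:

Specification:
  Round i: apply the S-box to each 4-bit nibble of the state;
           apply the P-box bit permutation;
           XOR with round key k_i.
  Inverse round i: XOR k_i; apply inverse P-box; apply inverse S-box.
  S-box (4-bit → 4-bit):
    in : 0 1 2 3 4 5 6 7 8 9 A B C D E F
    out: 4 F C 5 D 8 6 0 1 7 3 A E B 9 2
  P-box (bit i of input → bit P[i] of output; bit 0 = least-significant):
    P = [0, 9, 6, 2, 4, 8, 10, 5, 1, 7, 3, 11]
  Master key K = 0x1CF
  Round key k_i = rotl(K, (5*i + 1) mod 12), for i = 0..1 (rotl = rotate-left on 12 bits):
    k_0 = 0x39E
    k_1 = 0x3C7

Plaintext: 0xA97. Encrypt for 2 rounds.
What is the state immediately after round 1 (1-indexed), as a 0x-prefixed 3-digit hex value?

s_0 = plaintext = 0xA97
s_1 = Round(s_0, k_0) = 0x60C
s_2 = Round(s_1, k_1) = 0x50B

0x60C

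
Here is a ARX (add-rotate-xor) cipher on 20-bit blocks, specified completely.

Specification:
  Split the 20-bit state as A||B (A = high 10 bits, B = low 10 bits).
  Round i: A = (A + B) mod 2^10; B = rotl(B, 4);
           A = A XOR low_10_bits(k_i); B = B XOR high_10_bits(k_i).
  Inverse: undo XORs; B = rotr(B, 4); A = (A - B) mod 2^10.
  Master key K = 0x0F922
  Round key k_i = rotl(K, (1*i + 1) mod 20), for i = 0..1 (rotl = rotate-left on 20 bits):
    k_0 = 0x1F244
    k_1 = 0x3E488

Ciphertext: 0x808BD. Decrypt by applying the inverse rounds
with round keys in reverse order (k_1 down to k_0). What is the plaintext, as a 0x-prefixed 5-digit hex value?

s_0 = ciphertext = 0x808BD
s_1 = InvRound(s_0, k_1) = 0x61904
s_2 = InvRound(s_1, k_0) = 0x6AE17

0x6AE17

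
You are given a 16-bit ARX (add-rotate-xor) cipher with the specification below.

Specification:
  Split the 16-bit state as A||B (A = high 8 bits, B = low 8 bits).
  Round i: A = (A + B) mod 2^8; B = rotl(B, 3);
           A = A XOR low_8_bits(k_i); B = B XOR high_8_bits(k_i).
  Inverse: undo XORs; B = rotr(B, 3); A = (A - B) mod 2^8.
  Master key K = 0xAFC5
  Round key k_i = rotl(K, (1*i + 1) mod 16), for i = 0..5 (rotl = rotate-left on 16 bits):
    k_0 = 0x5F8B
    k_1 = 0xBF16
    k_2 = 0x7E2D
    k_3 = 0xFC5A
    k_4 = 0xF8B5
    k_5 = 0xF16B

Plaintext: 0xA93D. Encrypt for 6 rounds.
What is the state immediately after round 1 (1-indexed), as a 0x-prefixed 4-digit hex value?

s_0 = plaintext = 0xA93D
s_1 = Round(s_0, k_0) = 0x6DB6
s_2 = Round(s_1, k_1) = 0x350A
s_3 = Round(s_2, k_2) = 0x122E
s_4 = Round(s_3, k_3) = 0x1A8D
s_5 = Round(s_4, k_4) = 0x1294
s_6 = Round(s_5, k_5) = 0xCD55

0x6DB6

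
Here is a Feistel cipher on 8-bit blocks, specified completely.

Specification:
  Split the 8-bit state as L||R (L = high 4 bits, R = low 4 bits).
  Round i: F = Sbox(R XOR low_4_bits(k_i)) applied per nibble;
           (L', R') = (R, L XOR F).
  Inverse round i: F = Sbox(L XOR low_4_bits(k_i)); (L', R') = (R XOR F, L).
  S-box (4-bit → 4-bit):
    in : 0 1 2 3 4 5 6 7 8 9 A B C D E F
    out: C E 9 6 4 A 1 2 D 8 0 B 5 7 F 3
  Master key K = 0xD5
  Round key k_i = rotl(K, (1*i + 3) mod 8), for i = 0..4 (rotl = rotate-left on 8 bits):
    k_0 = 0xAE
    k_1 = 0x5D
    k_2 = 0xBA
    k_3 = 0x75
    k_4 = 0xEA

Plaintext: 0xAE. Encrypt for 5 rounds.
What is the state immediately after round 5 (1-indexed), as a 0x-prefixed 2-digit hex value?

s_0 = plaintext = 0xAE
s_1 = Round(s_0, k_0) = 0xE6
s_2 = Round(s_1, k_1) = 0x65
s_3 = Round(s_2, k_2) = 0x55
s_4 = Round(s_3, k_3) = 0x59
s_5 = Round(s_4, k_4) = 0x93

0x93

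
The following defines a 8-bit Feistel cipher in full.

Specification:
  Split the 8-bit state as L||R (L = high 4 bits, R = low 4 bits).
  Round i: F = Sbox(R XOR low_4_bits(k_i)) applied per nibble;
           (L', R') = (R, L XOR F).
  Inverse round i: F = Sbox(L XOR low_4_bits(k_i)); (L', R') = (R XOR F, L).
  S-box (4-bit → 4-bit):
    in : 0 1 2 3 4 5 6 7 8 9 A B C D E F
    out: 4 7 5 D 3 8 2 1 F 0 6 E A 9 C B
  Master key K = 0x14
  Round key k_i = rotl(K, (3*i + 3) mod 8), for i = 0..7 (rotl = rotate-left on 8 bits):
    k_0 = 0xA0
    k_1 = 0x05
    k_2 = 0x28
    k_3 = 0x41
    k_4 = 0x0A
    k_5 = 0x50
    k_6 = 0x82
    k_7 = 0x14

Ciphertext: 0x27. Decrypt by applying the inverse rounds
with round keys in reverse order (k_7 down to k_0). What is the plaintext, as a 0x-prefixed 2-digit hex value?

0x7A

s_0 = ciphertext = 0x27
s_1 = InvRound(s_0, k_7) = 0x52
s_2 = InvRound(s_1, k_6) = 0x35
s_3 = InvRound(s_2, k_5) = 0x83
s_4 = InvRound(s_3, k_4) = 0x68
s_5 = InvRound(s_4, k_3) = 0x96
s_6 = InvRound(s_5, k_2) = 0x19
s_7 = InvRound(s_6, k_1) = 0xA1
s_8 = InvRound(s_7, k_0) = 0x7A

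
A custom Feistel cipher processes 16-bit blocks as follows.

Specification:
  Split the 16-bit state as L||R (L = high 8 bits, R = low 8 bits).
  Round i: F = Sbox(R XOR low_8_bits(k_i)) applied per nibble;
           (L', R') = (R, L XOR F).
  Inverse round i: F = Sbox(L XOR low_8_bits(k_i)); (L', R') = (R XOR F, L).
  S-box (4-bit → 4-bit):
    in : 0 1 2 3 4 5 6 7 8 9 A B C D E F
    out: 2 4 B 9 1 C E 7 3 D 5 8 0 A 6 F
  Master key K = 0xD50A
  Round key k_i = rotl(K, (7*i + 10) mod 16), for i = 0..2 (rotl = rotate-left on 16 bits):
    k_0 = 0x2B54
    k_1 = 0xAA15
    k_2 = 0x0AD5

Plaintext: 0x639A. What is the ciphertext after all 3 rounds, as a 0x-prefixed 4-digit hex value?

0xE8FF

s_0 = plaintext = 0x639A
s_1 = Round(s_0, k_0) = 0x9A65
s_2 = Round(s_1, k_1) = 0x65E8
s_3 = Round(s_2, k_2) = 0xE8FF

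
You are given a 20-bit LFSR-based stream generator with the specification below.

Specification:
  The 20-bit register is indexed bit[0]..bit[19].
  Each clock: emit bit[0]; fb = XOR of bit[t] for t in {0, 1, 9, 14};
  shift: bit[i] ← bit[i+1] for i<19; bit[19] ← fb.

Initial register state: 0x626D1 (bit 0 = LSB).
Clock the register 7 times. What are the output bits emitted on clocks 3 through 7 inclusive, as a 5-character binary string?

reg_0 = 0x626D1
clock 1: out=1, reg = 0x31368
clock 2: out=0, reg = 0x989B4
clock 3: out=0, reg = 0x4C4DA
clock 4: out=0, reg = 0x2626D
clock 5: out=1, reg = 0x93136
clock 6: out=0, reg = 0xC989B
clock 7: out=1, reg = 0x64C4D

00101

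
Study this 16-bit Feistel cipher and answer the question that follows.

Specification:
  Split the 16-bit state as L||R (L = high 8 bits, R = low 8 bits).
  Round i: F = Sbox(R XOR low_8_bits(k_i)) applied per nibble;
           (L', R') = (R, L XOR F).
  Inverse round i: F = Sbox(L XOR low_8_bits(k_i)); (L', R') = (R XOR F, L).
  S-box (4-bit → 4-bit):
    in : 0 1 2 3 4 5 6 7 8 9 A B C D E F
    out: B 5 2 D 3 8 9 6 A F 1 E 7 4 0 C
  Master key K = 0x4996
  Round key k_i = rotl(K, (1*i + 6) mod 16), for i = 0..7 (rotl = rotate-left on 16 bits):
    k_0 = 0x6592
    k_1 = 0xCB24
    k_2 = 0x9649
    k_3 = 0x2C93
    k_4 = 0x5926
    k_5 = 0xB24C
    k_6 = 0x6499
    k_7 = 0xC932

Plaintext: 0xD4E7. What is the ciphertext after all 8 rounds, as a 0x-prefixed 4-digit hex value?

0x43EC

s_0 = plaintext = 0xD4E7
s_1 = Round(s_0, k_0) = 0xE7BC
s_2 = Round(s_1, k_1) = 0xBC1D
s_3 = Round(s_2, k_2) = 0x1D3F
s_4 = Round(s_3, k_3) = 0x3F0A
s_5 = Round(s_4, k_4) = 0x0A18
s_6 = Round(s_5, k_5) = 0x1889
s_7 = Round(s_6, k_6) = 0x8943
s_8 = Round(s_7, k_7) = 0x43EC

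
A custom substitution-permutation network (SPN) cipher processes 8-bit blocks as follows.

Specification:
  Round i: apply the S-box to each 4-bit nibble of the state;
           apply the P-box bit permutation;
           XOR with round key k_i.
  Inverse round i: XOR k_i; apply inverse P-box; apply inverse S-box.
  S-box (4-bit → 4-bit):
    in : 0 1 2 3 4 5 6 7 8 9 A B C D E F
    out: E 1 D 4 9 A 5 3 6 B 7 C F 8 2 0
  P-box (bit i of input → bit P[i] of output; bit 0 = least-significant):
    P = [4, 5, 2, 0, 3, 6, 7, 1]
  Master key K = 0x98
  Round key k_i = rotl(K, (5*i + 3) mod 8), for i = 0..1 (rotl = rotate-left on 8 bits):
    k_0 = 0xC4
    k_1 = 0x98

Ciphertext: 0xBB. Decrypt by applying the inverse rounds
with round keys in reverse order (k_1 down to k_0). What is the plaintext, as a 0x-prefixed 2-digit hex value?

s_0 = ciphertext = 0xBB
s_1 = InvRound(s_0, k_1) = 0xD5
s_2 = InvRound(s_1, k_0) = 0xF4

0xF4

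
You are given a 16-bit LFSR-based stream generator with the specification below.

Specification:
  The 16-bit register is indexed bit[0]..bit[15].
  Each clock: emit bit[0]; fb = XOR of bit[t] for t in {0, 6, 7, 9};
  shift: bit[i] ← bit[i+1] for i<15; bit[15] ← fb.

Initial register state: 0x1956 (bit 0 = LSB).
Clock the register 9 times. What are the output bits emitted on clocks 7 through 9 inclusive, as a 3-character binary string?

reg_0 = 0x1956
clock 1: out=0, reg = 0x8CAB
clock 2: out=1, reg = 0x4655
clock 3: out=1, reg = 0xA32A
clock 4: out=0, reg = 0xD195
clock 5: out=1, reg = 0x68CA
clock 6: out=0, reg = 0x3465
clock 7: out=1, reg = 0x1A32
clock 8: out=0, reg = 0x8D19
clock 9: out=1, reg = 0xC68C

101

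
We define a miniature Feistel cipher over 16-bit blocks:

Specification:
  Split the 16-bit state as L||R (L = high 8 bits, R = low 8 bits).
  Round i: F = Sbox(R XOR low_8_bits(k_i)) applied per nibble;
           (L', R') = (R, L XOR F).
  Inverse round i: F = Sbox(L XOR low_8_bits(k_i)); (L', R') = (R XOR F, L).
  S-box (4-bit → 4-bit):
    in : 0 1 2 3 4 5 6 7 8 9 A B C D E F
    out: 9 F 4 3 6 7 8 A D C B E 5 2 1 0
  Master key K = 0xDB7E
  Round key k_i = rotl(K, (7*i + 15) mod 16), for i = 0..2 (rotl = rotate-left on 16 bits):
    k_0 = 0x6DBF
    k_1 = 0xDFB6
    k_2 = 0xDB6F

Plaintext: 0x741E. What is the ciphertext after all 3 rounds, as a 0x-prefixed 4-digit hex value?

0xBCE8

s_0 = plaintext = 0x741E
s_1 = Round(s_0, k_0) = 0x1ECB
s_2 = Round(s_1, k_1) = 0xCBBC
s_3 = Round(s_2, k_2) = 0xBCE8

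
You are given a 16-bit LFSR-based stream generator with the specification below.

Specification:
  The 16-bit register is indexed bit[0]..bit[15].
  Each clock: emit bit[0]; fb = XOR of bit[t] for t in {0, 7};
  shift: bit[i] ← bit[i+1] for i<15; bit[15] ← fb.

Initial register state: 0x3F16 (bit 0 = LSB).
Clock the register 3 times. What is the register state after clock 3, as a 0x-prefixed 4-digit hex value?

0x07E2

reg_0 = 0x3F16
clock 1: out=0, reg = 0x1F8B
clock 2: out=1, reg = 0x0FC5
clock 3: out=1, reg = 0x07E2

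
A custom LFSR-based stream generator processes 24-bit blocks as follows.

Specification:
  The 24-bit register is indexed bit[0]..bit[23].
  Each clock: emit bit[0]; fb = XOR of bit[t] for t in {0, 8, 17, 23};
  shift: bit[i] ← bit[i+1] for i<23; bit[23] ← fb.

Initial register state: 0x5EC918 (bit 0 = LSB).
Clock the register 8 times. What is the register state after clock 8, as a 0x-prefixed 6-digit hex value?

0xAA5EC9

reg_0 = 0x5EC918
clock 1: out=0, reg = 0x2F648C
clock 2: out=0, reg = 0x97B246
clock 3: out=0, reg = 0x4BD923
clock 4: out=1, reg = 0xA5EC91
clock 5: out=1, reg = 0x52F648
clock 6: out=0, reg = 0xA97B24
clock 7: out=0, reg = 0x54BD92
clock 8: out=0, reg = 0xAA5EC9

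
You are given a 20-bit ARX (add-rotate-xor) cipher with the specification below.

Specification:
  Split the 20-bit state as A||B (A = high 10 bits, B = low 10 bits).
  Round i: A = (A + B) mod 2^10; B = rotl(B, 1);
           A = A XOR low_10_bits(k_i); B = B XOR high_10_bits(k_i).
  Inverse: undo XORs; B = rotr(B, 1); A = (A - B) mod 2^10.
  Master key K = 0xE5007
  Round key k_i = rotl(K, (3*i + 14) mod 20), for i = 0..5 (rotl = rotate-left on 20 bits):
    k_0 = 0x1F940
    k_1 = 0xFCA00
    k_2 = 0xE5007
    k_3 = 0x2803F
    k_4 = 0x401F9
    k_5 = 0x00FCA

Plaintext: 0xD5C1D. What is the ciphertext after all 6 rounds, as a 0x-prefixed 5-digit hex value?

0x0F789

s_0 = plaintext = 0xD5C1D
s_1 = Round(s_0, k_0) = 0x8D044
s_2 = Round(s_1, k_1) = 0x1E37A
s_3 = Round(s_2, k_2) = 0xFD561
s_4 = Round(s_3, k_3) = 0x5A662
s_5 = Round(s_4, k_4) = 0x8C9C5
s_6 = Round(s_5, k_5) = 0x0F789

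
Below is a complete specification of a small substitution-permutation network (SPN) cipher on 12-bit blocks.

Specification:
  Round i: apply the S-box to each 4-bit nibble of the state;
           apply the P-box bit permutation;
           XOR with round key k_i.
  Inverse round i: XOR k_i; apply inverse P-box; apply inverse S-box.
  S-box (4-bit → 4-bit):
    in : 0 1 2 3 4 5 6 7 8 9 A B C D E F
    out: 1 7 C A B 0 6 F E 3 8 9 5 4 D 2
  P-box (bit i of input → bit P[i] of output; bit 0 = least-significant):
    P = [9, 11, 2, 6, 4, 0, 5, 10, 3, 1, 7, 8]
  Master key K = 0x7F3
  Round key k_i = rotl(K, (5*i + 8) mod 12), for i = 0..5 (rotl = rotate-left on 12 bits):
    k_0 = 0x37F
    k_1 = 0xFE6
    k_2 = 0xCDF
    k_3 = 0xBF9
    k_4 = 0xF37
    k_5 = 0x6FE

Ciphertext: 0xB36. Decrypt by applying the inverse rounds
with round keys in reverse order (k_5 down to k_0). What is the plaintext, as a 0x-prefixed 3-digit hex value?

s_0 = ciphertext = 0xB36
s_1 = InvRound(s_0, k_5) = 0xEA3
s_2 = InvRound(s_1, k_4) = 0x20D
s_3 = InvRound(s_2, k_3) = 0x2C8
s_4 = InvRound(s_3, k_2) = 0xF41
s_5 = InvRound(s_4, k_1) = 0x66D
s_6 = InvRound(s_5, k_0) = 0x3B5

0x3B5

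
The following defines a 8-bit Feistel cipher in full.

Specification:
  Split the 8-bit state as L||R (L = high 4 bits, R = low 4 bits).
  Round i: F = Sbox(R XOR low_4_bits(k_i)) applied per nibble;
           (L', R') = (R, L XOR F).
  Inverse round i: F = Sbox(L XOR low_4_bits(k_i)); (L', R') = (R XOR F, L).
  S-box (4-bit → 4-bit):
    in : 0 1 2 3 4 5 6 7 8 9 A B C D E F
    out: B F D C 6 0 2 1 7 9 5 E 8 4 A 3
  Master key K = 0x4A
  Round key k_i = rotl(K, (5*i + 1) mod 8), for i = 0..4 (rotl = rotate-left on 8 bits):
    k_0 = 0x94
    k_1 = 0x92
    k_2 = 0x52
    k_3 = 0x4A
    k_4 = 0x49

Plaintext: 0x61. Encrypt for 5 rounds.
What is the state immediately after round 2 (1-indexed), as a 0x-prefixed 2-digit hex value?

s_0 = plaintext = 0x61
s_1 = Round(s_0, k_0) = 0x16
s_2 = Round(s_1, k_1) = 0x67
s_3 = Round(s_2, k_2) = 0x76
s_4 = Round(s_3, k_3) = 0x6F
s_5 = Round(s_4, k_4) = 0xF4

0x67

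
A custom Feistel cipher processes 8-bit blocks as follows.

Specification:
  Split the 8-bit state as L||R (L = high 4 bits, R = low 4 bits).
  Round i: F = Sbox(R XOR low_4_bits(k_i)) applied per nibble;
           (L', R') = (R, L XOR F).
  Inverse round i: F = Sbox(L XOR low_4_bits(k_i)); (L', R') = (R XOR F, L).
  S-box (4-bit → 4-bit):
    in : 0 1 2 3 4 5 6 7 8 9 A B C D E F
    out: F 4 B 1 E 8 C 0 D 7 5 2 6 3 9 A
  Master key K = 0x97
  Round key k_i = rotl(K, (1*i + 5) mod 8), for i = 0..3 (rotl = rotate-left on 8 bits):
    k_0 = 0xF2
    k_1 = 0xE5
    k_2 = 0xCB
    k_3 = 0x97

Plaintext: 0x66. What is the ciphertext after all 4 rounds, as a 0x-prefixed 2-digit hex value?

0x19

s_0 = plaintext = 0x66
s_1 = Round(s_0, k_0) = 0x68
s_2 = Round(s_1, k_1) = 0x85
s_3 = Round(s_2, k_2) = 0x51
s_4 = Round(s_3, k_3) = 0x19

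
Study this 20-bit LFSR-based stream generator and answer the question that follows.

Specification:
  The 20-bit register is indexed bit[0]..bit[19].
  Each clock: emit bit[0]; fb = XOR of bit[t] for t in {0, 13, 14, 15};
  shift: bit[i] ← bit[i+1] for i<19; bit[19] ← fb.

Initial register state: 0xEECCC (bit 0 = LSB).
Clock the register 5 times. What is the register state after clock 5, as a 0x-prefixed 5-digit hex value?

reg_0 = 0xEECCC
clock 1: out=0, reg = 0xF7666
clock 2: out=0, reg = 0x7BB33
clock 3: out=1, reg = 0xBDD99
clock 4: out=1, reg = 0xDEECC
clock 5: out=0, reg = 0xEF766

0xEF766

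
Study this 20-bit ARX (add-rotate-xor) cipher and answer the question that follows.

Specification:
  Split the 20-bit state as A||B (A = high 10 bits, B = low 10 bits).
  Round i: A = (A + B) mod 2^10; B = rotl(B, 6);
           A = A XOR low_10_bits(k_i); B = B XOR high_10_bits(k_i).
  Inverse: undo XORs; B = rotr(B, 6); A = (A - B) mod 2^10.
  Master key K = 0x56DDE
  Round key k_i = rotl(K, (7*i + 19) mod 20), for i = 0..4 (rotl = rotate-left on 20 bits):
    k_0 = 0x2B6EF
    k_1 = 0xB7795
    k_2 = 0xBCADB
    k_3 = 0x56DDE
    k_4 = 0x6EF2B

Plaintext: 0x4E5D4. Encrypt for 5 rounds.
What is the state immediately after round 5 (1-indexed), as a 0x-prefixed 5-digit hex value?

s_0 = plaintext = 0x4E5D4
s_1 = Round(s_0, k_0) = 0x789B0
s_2 = Round(s_1, k_1) = 0x01EC6
s_3 = Round(s_2, k_2) = 0x05B5E
s_4 = Round(s_3, k_3) = 0xAAAEE
s_5 = Round(s_4, k_4) = 0xACE15

0xACE15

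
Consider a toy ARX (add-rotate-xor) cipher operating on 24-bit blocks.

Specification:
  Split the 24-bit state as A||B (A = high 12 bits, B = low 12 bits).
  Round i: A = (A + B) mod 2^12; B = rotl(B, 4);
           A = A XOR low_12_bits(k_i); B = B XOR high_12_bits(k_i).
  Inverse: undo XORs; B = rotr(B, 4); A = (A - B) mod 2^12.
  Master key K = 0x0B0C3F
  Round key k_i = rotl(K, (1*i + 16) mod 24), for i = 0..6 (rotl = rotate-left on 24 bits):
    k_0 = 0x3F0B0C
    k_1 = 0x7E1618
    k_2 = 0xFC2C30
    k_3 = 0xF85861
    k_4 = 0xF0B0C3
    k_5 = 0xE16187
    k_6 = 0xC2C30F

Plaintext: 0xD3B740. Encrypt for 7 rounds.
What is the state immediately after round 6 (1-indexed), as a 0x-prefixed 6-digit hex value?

0x720DFB

s_0 = plaintext = 0xD3B740
s_1 = Round(s_0, k_0) = 0xF777F7
s_2 = Round(s_1, k_1) = 0x176896
s_3 = Round(s_2, k_2) = 0x63C6AA
s_4 = Round(s_3, k_3) = 0x487523
s_5 = Round(s_4, k_4) = 0x969D3E
s_6 = Round(s_5, k_5) = 0x720DFB
s_7 = Round(s_6, k_6) = 0x614391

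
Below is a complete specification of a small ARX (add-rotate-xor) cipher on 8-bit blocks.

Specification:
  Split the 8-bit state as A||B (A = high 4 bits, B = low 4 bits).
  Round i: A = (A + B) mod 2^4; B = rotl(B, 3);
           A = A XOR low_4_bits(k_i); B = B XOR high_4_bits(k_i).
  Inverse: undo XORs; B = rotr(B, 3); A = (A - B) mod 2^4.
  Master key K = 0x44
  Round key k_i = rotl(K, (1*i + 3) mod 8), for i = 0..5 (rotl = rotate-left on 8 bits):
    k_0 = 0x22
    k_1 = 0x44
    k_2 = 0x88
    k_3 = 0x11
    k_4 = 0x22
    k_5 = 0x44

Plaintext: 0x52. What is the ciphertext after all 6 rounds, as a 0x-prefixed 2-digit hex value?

s_0 = plaintext = 0x52
s_1 = Round(s_0, k_0) = 0x53
s_2 = Round(s_1, k_1) = 0xCD
s_3 = Round(s_2, k_2) = 0x16
s_4 = Round(s_3, k_3) = 0x62
s_5 = Round(s_4, k_4) = 0xA3
s_6 = Round(s_5, k_5) = 0x9D

0x9D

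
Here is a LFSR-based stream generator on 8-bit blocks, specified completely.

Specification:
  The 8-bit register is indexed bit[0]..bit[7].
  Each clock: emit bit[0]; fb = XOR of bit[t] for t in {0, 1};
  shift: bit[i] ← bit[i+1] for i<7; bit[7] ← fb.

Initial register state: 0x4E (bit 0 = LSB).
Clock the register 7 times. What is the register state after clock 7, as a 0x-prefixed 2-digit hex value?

reg_0 = 0x4E
clock 1: out=0, reg = 0xA7
clock 2: out=1, reg = 0x53
clock 3: out=1, reg = 0x29
clock 4: out=1, reg = 0x94
clock 5: out=0, reg = 0x4A
clock 6: out=0, reg = 0xA5
clock 7: out=1, reg = 0xD2

0xD2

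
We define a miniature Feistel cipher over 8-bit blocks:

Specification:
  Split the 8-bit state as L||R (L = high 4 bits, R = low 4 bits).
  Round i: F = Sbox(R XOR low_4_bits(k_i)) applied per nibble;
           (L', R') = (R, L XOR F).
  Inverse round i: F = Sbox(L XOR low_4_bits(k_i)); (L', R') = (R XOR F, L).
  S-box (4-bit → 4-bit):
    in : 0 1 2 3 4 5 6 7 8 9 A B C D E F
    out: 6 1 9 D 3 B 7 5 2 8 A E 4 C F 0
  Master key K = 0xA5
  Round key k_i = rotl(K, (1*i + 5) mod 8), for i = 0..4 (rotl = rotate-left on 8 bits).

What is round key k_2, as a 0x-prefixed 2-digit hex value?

0xD2

K = 0xA5
k_0 = rotl(K, (1*0+5) mod 8) = rotl(K, 5) = 0xB4
k_1 = rotl(K, (1*1+5) mod 8) = rotl(K, 6) = 0x69
k_2 = rotl(K, (1*2+5) mod 8) = rotl(K, 7) = 0xD2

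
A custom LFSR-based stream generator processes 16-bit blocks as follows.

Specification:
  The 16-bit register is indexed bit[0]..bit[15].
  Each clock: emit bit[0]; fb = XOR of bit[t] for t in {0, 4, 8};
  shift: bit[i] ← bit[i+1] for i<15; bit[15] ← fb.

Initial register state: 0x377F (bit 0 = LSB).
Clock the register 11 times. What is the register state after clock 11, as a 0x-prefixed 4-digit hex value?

reg_0 = 0x377F
clock 1: out=1, reg = 0x9BBF
clock 2: out=1, reg = 0xCDDF
clock 3: out=1, reg = 0xE6EF
clock 4: out=1, reg = 0xF377
clock 5: out=1, reg = 0xF9BB
clock 6: out=1, reg = 0xFCDD
clock 7: out=1, reg = 0x7E6E
clock 8: out=0, reg = 0x3F37
clock 9: out=1, reg = 0x9F9B
clock 10: out=1, reg = 0xCFCD
clock 11: out=1, reg = 0x67E6

0x67E6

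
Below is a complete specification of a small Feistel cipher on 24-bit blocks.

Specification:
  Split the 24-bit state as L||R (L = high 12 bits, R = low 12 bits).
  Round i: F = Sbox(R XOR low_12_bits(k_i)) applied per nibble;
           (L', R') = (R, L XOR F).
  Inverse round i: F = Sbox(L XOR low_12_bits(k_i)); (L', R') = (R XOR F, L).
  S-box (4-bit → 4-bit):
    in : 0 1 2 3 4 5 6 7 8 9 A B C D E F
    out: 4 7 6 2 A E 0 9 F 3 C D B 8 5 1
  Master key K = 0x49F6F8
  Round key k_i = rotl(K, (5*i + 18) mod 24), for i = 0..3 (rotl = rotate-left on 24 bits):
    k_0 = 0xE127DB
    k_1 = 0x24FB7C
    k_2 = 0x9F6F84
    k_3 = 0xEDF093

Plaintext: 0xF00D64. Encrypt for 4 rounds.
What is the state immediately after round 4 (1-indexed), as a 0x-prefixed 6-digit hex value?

0xBBEFC4

s_0 = plaintext = 0xF00D64
s_1 = Round(s_0, k_0) = 0xD643D1
s_2 = Round(s_1, k_1) = 0x3D12AC
s_3 = Round(s_2, k_2) = 0x2ACBBE
s_4 = Round(s_3, k_3) = 0xBBEFC4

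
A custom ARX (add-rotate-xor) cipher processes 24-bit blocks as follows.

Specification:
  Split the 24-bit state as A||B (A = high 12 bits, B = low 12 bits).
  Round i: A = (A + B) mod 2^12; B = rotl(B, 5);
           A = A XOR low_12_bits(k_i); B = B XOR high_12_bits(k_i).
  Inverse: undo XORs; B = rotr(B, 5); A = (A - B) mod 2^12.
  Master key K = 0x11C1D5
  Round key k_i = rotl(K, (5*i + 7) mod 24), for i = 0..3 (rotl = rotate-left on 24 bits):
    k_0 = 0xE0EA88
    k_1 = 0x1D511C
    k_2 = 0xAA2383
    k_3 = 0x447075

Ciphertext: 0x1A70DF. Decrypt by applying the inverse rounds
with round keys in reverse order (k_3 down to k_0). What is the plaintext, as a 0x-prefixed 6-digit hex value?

s_0 = ciphertext = 0x1A70DF
s_1 = InvRound(s_0, k_3) = 0x5AEC24
s_2 = InvRound(s_1, k_2) = 0x2F9334
s_3 = InvRound(s_2, k_1) = 0x34E097
s_4 = InvRound(s_3, k_0) = 0xCD2CF4

0xCD2CF4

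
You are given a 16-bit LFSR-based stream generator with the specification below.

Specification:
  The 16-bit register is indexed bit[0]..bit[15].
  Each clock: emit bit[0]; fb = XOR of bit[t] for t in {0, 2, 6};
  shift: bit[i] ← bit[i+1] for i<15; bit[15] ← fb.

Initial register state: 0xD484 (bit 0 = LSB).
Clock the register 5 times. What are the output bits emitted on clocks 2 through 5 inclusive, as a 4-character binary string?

0100

reg_0 = 0xD484
clock 1: out=0, reg = 0xEA42
clock 2: out=0, reg = 0xF521
clock 3: out=1, reg = 0xFA90
clock 4: out=0, reg = 0x7D48
clock 5: out=0, reg = 0xBEA4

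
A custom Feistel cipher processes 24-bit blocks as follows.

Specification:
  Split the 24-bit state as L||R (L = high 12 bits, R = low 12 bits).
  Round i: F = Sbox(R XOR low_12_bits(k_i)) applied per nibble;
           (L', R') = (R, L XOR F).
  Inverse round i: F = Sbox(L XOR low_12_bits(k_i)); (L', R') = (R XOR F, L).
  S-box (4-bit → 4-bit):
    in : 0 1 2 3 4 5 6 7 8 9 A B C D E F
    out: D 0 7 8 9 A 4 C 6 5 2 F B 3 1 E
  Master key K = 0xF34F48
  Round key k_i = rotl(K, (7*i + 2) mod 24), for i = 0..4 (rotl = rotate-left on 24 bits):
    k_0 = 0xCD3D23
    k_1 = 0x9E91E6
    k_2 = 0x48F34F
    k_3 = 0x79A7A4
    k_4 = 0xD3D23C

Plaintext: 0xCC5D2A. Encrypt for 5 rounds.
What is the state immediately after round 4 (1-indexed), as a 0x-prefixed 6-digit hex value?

0x9701F7

s_0 = plaintext = 0xCC5D2A
s_1 = Round(s_0, k_0) = 0xD2A110
s_2 = Round(s_1, k_1) = 0x1100CE
s_3 = Round(s_2, k_2) = 0x0CE970
s_4 = Round(s_3, k_3) = 0x9701F7
s_5 = Round(s_4, k_4) = 0x1F71CF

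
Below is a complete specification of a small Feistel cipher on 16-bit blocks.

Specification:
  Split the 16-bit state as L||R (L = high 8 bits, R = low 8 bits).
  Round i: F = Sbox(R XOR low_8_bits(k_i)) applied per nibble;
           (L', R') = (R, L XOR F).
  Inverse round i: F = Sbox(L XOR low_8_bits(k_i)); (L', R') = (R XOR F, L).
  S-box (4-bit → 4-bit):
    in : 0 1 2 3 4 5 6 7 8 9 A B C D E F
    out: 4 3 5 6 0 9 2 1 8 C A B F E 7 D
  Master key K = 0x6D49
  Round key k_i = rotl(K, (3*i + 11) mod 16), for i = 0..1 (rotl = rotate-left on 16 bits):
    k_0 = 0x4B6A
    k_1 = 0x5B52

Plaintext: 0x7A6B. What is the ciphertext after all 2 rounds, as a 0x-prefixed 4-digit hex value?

0x3940

s_0 = plaintext = 0x7A6B
s_1 = Round(s_0, k_0) = 0x6B39
s_2 = Round(s_1, k_1) = 0x3940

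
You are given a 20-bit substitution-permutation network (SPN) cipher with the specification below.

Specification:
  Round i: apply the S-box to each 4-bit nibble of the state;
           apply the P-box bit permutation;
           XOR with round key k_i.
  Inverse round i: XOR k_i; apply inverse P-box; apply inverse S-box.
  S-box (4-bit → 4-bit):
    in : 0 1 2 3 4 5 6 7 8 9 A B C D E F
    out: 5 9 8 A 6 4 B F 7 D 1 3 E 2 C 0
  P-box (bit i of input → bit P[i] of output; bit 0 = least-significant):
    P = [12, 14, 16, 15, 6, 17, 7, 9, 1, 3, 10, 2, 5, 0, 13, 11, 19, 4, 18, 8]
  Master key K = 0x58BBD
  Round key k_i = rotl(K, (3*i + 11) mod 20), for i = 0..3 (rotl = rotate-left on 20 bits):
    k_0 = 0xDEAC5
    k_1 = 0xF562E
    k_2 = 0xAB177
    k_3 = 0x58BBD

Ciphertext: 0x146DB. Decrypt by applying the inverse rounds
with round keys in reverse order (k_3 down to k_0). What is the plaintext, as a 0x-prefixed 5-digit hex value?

s_0 = ciphertext = 0x146DB
s_1 = InvRound(s_0, k_3) = 0xE19A3
s_2 = InvRound(s_1, k_2) = 0x4E202
s_3 = InvRound(s_2, k_1) = 0xA0CD9
s_4 = InvRound(s_3, k_0) = 0x45C3C

0x45C3C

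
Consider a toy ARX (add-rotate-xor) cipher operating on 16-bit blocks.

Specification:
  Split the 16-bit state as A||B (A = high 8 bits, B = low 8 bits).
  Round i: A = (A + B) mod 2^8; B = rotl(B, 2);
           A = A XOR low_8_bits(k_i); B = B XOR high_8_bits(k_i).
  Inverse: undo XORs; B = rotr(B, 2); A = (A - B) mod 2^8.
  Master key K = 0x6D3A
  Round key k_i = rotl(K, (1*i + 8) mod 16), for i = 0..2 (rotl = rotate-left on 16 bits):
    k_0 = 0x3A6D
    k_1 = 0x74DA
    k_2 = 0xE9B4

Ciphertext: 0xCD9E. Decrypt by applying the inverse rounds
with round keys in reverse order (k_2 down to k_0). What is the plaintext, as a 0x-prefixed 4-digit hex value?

s_0 = ciphertext = 0xCD9E
s_1 = InvRound(s_0, k_2) = 0x9CDD
s_2 = InvRound(s_1, k_1) = 0xDC6A
s_3 = InvRound(s_2, k_0) = 0x9D14

0x9D14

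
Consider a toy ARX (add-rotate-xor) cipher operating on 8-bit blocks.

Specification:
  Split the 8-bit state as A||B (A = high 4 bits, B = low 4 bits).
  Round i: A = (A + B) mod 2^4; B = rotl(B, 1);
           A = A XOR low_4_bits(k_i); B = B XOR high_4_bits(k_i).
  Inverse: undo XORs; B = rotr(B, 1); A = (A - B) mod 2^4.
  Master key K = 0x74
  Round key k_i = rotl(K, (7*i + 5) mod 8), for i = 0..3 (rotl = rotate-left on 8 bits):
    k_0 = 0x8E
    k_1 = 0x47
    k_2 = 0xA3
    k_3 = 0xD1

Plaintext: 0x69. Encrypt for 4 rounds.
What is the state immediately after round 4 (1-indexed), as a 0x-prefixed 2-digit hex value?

s_0 = plaintext = 0x69
s_1 = Round(s_0, k_0) = 0x1B
s_2 = Round(s_1, k_1) = 0xB3
s_3 = Round(s_2, k_2) = 0xDC
s_4 = Round(s_3, k_3) = 0x84

0x84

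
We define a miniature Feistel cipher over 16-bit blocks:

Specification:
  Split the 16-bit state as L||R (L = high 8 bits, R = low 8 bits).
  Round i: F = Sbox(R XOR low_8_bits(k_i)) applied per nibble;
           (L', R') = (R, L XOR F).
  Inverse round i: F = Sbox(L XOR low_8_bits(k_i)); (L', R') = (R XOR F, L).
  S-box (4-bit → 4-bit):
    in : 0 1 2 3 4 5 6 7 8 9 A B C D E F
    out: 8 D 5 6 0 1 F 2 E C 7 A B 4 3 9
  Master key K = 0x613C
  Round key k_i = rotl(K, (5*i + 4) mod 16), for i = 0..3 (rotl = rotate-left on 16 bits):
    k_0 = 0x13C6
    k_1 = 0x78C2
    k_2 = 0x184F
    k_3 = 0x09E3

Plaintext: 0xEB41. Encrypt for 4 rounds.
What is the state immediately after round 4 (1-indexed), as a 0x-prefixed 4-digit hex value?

s_0 = plaintext = 0xEB41
s_1 = Round(s_0, k_0) = 0x4109
s_2 = Round(s_1, k_1) = 0x09FB
s_3 = Round(s_2, k_2) = 0xFBA9
s_4 = Round(s_3, k_3) = 0xA9FC

0xA9FC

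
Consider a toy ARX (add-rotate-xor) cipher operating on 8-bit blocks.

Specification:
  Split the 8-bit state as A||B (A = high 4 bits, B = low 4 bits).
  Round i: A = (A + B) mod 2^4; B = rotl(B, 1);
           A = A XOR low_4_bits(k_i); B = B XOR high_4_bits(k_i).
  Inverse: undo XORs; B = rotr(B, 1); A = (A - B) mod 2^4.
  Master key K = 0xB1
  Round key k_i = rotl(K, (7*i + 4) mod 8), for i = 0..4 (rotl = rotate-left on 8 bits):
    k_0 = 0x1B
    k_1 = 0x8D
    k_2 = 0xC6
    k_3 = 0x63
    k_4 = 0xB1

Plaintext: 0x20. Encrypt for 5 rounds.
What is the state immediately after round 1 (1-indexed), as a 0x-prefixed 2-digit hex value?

0x91

s_0 = plaintext = 0x20
s_1 = Round(s_0, k_0) = 0x91
s_2 = Round(s_1, k_1) = 0x7A
s_3 = Round(s_2, k_2) = 0x79
s_4 = Round(s_3, k_3) = 0x35
s_5 = Round(s_4, k_4) = 0x91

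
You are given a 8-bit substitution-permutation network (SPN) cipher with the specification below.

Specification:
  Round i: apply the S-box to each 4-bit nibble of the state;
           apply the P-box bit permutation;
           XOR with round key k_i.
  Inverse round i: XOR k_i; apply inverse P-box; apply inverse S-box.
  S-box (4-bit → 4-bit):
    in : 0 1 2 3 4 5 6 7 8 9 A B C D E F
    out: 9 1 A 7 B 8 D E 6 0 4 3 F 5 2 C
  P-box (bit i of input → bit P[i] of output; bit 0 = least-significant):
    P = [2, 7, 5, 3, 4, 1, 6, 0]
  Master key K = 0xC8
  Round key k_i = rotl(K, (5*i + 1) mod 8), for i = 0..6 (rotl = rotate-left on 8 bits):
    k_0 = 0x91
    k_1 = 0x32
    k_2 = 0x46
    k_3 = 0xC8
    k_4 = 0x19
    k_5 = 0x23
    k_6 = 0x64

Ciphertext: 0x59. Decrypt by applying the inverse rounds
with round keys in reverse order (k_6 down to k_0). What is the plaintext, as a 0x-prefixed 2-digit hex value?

0x14

s_0 = ciphertext = 0x59
s_1 = InvRound(s_0, k_6) = 0x06
s_2 = InvRound(s_1, k_5) = 0x5D
s_3 = InvRound(s_2, k_4) = 0xA1
s_4 = InvRound(s_3, k_3) = 0xFF
s_5 = InvRound(s_4, k_2) = 0x07
s_6 = InvRound(s_5, k_1) = 0x0D
s_7 = InvRound(s_6, k_0) = 0x14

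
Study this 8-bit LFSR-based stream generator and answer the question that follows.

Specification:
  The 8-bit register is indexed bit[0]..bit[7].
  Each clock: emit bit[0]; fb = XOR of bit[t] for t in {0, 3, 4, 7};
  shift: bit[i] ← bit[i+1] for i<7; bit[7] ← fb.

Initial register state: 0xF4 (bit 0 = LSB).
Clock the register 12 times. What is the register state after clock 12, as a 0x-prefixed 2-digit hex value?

reg_0 = 0xF4
clock 1: out=0, reg = 0x7A
clock 2: out=0, reg = 0x3D
clock 3: out=1, reg = 0x9E
clock 4: out=0, reg = 0xCF
clock 5: out=1, reg = 0xE7
clock 6: out=1, reg = 0x73
clock 7: out=1, reg = 0x39
clock 8: out=1, reg = 0x9C
clock 9: out=0, reg = 0xCE
clock 10: out=0, reg = 0x67
clock 11: out=1, reg = 0xB3
clock 12: out=1, reg = 0xD9

0xD9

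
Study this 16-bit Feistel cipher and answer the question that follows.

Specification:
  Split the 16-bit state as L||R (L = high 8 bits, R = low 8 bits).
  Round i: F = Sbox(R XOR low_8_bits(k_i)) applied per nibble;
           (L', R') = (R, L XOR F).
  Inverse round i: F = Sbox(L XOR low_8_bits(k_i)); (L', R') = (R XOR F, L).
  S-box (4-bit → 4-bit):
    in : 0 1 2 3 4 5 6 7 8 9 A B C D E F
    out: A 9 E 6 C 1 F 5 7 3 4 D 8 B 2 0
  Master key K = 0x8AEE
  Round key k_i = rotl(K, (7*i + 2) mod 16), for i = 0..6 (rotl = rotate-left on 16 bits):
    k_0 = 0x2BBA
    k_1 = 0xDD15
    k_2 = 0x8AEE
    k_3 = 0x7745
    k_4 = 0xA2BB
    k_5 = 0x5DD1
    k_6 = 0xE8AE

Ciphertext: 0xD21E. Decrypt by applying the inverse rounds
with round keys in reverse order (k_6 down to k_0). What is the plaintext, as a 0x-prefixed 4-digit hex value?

s_0 = ciphertext = 0xD21E
s_1 = InvRound(s_0, k_6) = 0x46D2
s_2 = InvRound(s_1, k_5) = 0xE746
s_3 = InvRound(s_2, k_4) = 0x5EE7
s_4 = InvRound(s_3, k_3) = 0x7A5E
s_5 = InvRound(s_4, k_2) = 0x627A
s_6 = InvRound(s_5, k_1) = 0x2F62
s_7 = InvRound(s_6, k_0) = 0x532F

0x532F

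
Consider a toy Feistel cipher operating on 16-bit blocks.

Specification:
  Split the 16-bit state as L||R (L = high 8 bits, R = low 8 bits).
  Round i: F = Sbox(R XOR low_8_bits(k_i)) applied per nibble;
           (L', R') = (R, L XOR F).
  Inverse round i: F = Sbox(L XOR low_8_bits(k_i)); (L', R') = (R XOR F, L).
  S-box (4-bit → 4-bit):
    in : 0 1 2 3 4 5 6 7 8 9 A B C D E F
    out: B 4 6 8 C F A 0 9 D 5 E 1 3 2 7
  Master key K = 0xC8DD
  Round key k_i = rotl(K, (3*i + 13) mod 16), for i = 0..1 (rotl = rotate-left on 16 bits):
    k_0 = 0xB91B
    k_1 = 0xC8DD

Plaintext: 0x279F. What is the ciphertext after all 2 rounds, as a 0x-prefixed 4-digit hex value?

s_0 = plaintext = 0x279F
s_1 = Round(s_0, k_0) = 0x9FBB
s_2 = Round(s_1, k_1) = 0xBB35

0xBB35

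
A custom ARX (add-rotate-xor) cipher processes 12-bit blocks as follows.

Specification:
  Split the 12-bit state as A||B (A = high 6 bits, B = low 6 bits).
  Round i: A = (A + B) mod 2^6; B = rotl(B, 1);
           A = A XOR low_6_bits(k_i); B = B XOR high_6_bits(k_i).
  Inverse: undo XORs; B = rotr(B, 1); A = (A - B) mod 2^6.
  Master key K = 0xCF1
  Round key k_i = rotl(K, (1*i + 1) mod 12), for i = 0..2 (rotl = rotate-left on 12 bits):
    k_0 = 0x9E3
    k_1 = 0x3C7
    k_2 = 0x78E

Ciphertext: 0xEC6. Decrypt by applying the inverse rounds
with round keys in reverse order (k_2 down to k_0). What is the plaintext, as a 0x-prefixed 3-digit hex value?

s_0 = ciphertext = 0xEC6
s_1 = InvRound(s_0, k_2) = 0xA4C
s_2 = InvRound(s_1, k_1) = 0x361
s_3 = InvRound(s_2, k_0) = 0xAC3

0xAC3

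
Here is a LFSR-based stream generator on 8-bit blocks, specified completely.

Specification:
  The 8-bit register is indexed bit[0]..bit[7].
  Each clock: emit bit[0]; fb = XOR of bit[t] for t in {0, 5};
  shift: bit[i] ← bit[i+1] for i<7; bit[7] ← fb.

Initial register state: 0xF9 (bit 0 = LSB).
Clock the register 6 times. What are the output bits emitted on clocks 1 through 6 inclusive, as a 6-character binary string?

reg_0 = 0xF9
clock 1: out=1, reg = 0x7C
clock 2: out=0, reg = 0xBE
clock 3: out=0, reg = 0xDF
clock 4: out=1, reg = 0xEF
clock 5: out=1, reg = 0x77
clock 6: out=1, reg = 0x3B

100111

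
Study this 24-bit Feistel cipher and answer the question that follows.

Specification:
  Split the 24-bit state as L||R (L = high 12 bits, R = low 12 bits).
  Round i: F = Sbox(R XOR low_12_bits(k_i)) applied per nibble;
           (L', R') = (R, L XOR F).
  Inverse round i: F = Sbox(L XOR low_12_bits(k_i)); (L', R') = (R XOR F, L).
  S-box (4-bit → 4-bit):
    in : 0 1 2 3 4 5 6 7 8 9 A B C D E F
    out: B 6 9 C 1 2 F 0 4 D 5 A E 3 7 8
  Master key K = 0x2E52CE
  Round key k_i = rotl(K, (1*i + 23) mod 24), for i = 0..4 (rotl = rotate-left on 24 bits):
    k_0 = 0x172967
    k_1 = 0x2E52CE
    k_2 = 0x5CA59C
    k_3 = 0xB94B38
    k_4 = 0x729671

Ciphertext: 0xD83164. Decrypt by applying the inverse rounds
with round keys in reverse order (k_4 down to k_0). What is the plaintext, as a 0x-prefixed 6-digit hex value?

s_0 = ciphertext = 0xD83164
s_1 = InvRound(s_0, k_4) = 0xBEDD83
s_2 = InvRound(s_1, k_3) = 0x6B1BED
s_3 = InvRound(s_2, k_2) = 0x77E6B1
s_4 = InvRound(s_3, k_1) = 0x41A77E
s_5 = InvRound(s_4, k_0) = 0x47D41A

0x47D41A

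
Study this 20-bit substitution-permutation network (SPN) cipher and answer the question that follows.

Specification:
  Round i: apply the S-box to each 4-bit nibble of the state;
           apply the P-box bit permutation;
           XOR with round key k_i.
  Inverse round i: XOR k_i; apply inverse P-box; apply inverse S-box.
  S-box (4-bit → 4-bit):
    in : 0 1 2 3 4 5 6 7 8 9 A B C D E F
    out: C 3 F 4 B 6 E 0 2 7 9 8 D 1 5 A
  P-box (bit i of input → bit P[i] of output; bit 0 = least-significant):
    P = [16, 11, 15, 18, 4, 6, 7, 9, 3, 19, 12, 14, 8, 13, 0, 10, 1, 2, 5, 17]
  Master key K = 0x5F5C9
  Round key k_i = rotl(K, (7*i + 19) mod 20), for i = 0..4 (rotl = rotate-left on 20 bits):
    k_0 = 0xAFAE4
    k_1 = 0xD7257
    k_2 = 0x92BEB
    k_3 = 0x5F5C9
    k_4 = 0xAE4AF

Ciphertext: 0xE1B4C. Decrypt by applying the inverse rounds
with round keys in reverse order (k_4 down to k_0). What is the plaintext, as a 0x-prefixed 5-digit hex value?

s_0 = ciphertext = 0xE1B4C
s_1 = InvRound(s_0, k_4) = 0xE2066
s_2 = InvRound(s_1, k_3) = 0x2C23E
s_3 = InvRound(s_2, k_2) = 0xF9F99
s_4 = InvRound(s_3, k_1) = 0x44A55
s_5 = InvRound(s_4, k_0) = 0x055E0

0x055E0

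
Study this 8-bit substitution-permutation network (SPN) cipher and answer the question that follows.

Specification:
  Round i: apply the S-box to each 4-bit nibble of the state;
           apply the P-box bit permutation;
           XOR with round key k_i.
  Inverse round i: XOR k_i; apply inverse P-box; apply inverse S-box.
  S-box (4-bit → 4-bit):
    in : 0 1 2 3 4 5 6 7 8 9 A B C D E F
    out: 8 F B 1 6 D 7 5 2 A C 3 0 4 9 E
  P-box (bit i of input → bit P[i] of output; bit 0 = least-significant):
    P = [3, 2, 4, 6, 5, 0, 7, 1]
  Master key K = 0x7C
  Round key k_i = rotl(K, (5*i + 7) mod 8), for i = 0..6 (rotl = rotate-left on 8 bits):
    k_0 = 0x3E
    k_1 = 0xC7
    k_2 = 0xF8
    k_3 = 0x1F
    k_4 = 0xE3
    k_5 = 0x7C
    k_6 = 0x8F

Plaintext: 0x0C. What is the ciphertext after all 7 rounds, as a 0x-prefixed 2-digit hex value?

0xEA

s_0 = plaintext = 0x0C
s_1 = Round(s_0, k_0) = 0x3C
s_2 = Round(s_1, k_1) = 0xE7
s_3 = Round(s_2, k_2) = 0xC2
s_4 = Round(s_3, k_3) = 0x53
s_5 = Round(s_4, k_4) = 0x49
s_6 = Round(s_5, k_5) = 0xB9
s_7 = Round(s_6, k_6) = 0xEA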